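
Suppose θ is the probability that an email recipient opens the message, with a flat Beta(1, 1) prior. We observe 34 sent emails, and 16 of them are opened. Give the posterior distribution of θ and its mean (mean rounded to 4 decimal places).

Posterior: Beta(17, 19); mean ≈ 0.4722

The binomial likelihood is conjugate to the Beta prior: with 16 successes and 18 failures, the posterior is Beta(1+16, 1+18) = Beta(17, 19).
Posterior mean = α/(α+β) = 17/36 = 0.4722.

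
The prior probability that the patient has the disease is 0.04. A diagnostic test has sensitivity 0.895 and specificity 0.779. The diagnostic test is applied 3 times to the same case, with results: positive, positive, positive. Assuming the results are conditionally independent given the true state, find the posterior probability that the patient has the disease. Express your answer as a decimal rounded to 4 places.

Let H be the event that the patient has the disease; start with P(H) = 0.04. P('positive'|H) = 0.895, P('positive'|¬H) = 0.221.
Update on result 1 ('positive'): P(H) ← 0.895·0.0400 / (0.895·0.0400 + 0.221·0.9600) = 0.035800/0.24796 = 0.1444.
Update on result 2 ('positive'): P(H) ← 0.895·0.1444 / (0.895·0.1444 + 0.221·0.8556) = 0.12922/0.31831 = 0.4060.
Update on result 3 ('positive'): P(H) ← 0.895·0.4060 / (0.895·0.4060 + 0.221·0.5940) = 0.36333/0.49461 = 0.7346.

Posterior P(H) ≈ 0.7346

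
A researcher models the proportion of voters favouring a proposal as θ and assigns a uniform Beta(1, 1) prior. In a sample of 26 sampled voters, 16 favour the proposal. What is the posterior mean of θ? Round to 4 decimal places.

The binomial likelihood is conjugate to the Beta prior: with 16 successes and 10 failures, the posterior is Beta(1+16, 1+10) = Beta(17, 11).
Posterior mean = α/(α+β) = 17/28 = 0.6071.

Posterior mean ≈ 0.6071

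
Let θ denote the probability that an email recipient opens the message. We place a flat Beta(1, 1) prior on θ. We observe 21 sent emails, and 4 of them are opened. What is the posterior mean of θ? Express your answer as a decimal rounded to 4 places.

The binomial likelihood is conjugate to the Beta prior: with 4 successes and 17 failures, the posterior is Beta(1+4, 1+17) = Beta(5, 18).
E[θ | data] = 5/(5+18) = 0.2174.

Posterior mean ≈ 0.2174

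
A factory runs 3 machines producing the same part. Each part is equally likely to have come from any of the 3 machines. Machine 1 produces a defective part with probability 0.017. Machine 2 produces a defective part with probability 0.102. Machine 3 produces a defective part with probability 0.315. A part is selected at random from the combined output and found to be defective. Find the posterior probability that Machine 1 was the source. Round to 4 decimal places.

Posterior probability ≈ 0.0392

Tabulate prior·likelihood by source: [1] prior 0.333333, lik 0.017, product 0.005667; [2] prior 0.333333, lik 0.102, product 0.03400; [3] prior 0.333333, lik 0.315, product 0.1050.
Normalizing constant = 0.14467; the posterior for Machine 1 is its product over the sum, 0.005667/0.14467 = 0.0392.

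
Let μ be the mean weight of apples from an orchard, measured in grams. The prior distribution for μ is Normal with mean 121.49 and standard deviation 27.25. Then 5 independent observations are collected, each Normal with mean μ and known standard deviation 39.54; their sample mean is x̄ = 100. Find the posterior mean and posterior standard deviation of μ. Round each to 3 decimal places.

Prior precision 1/τ₀² = 1/27.25² = 0.00134669; data precision n/σ² = 5/39.54² = 0.00319813.
Posterior precision = 0.00134669 + 0.00319813 = 0.00454482, giving posterior SD = 1/√0.00454482 = 14.833.
Posterior mean = (0.00134669·121.49 + 0.00319813·100) / 0.00454482 = 106.368.

Posterior mean ≈ 106.368; posterior SD ≈ 14.833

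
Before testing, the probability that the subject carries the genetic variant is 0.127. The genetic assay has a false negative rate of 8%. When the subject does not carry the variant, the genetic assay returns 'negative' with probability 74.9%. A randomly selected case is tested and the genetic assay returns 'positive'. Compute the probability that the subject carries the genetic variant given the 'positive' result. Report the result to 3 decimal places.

Write H for 'the subject carries the genetic variant'. Prior odds H:¬H = 0.127/0.873 = 0.14548. For the 'positive' outcome, the likelihood ratio is 0.92/0.251 = 3.6653.
Posterior odds = 0.14548 × 3.6653 = 0.53322, so P(H|E) = 0.53322/(1+0.53322) = 0.348.

P(H | E) ≈ 0.348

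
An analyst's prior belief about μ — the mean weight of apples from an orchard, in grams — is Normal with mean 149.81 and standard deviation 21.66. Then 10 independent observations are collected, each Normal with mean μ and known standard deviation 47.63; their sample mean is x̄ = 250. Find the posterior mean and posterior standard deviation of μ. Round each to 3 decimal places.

With known σ, the Normal prior is conjugate. Weight on the data is w = (n/σ²)/(n/σ² + 1/τ₀²) = 0.00440797/(0.00440797+0.00213149) = 0.67406.
Posterior mean = w·x̄ + (1−w)·μ₀ = 0.67406·250 + 0.32594·149.81 = 217.344. Posterior variance = 1/(0.00440797+0.00213149) = 152.918, so SD = 12.366.

Posterior mean ≈ 217.344; posterior SD ≈ 12.366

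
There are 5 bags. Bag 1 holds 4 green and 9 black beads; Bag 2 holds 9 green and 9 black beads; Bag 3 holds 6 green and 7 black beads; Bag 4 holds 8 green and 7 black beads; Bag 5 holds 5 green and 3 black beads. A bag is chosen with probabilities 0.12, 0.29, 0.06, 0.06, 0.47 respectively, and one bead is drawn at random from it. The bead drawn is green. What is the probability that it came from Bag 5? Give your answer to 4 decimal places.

Tabulate prior·likelihood by source: [1] prior 0.12, lik 0.3077, product 0.03692; [2] prior 0.29, lik 0.5, product 0.1450; [3] prior 0.06, lik 0.4615, product 0.02769; [4] prior 0.06, lik 0.5333, product 0.03200; [5] prior 0.47, lik 0.625, product 0.2937.
Normalizing constant = 0.53537; the posterior for Bag 5 is its product over the sum, 0.2937/0.53537 = 0.5487.

Posterior probability ≈ 0.5487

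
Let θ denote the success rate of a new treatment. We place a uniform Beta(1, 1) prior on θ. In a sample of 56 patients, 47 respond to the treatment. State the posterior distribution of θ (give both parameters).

Observing 47 successes and 9 failures updates Beta(1, 1) by adding the success and failure counts to the two shape parameters: α = 1+47 = 48, β = 1+9 = 10.

Posterior: Beta(48, 10)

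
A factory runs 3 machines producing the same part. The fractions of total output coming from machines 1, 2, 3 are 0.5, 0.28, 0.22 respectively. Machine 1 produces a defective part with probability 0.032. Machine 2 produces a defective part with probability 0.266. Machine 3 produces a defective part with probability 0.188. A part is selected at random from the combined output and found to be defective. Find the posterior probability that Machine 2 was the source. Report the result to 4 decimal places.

Tabulate prior·likelihood by source: [1] prior 0.5, lik 0.032, product 0.01600; [2] prior 0.28, lik 0.266, product 0.07448; [3] prior 0.22, lik 0.188, product 0.04136.
Normalizing constant = 0.13184; the posterior for Machine 2 is its product over the sum, 0.07448/0.13184 = 0.5649.

Posterior probability ≈ 0.5649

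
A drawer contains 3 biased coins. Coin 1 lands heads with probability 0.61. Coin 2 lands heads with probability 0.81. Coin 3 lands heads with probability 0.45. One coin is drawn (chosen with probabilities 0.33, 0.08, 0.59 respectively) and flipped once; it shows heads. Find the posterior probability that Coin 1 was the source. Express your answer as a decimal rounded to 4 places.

Posterior probability ≈ 0.3787

P(heads|C1) = 0.61; P(heads|C2) = 0.81; P(heads|C3) = 0.45.
Prior × likelihood for each source: 0.33·0.61=0.2013, 0.08·0.81=0.06480, 0.59·0.45=0.2655. Summing gives P(heads) = 0.53160.
P(Coin 1 | heads) = 0.2013 / 0.53160 = 0.3787.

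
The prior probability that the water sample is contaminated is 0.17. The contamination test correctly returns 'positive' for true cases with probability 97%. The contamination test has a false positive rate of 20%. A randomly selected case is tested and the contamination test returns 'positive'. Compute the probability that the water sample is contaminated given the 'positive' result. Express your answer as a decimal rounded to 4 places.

Write H for 'the water sample is contaminated'. Prior odds H:¬H = 0.17/0.83 = 0.20482. For the 'positive' outcome, the likelihood ratio is 0.97/0.2 = 4.8500.
Posterior odds = 0.20482 × 4.8500 = 0.99337, so P(H|E) = 0.99337/(1+0.99337) = 0.4983.

P(H | E) ≈ 0.4983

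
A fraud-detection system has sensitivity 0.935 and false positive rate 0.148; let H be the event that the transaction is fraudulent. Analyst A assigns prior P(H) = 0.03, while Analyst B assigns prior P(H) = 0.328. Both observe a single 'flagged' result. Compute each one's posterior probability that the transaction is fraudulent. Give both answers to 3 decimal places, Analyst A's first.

P('+'|H) = 0.935, P('+'|¬H) = 0.148.
Analyst A: numerator 0.935·0.03 = 0.028050; evidence = 0.028050+0.148·0.97 = 0.17161; posterior = 0.163.
Analyst B: numerator 0.935·0.328 = 0.30668; evidence = 0.30668+0.148·0.672 = 0.40614; posterior = 0.755.

Analyst A: 0.163; Analyst B: 0.755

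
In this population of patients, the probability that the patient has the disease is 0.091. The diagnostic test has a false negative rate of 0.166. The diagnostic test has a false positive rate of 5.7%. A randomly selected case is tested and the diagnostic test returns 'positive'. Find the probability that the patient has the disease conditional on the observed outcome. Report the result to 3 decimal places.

P(H | E) ≈ 0.594

Write H for 'the patient has the disease'. Prior odds H:¬H = 0.091/0.909 = 0.10011. For the 'positive' outcome, the likelihood ratio is 0.834/0.057 = 14.632.
Posterior odds = 0.10011 × 14.632 = 1.4648, so P(H|E) = 1.4648/(1+1.4648) = 0.594.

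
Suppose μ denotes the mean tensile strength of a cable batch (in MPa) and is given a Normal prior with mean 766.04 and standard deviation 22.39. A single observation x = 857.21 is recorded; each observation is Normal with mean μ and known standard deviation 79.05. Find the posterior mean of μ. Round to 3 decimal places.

Prior precision 1/τ₀² = 1/22.39² = 0.00199477; data precision n/σ² = 1/79.05² = 0.00016003.
Posterior precision = 0.00199477 + 0.00016003 = 0.00215479.
Posterior mean = (0.00199477·766.04 + 0.00016003·857.21) / 0.00215479 = 772.811.

Posterior mean ≈ 772.811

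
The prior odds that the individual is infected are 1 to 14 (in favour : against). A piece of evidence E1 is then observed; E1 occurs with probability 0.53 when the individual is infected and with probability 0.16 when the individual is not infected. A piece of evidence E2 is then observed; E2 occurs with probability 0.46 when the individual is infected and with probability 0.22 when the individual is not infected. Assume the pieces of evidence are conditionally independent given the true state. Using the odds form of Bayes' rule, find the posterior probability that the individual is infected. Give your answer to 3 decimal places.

Prior odds = 1/14 = 0.071429. In log-odds, ln(0.071429) = -2.6391.
Add log likelihood ratios: ln(3.3125) + ln(2.0909) = 1.9353.
Posterior log-odds = -0.70376, so posterior odds = exp(-0.70376) = 0.49472. Converting, P(H|E) = 0.49472/1.4947 = 0.331.

Posterior probability ≈ 0.331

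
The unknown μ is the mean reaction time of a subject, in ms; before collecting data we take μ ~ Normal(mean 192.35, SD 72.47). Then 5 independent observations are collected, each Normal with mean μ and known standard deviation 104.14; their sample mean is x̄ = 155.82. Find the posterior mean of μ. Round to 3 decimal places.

Posterior mean ≈ 166.497

With known σ, the Normal prior is conjugate. Weight on the data is w = (n/σ²)/(n/σ² + 1/τ₀²) = 0.00046104/(0.00046104+0.00019041) = 0.70771.
Posterior mean = w·x̄ + (1−w)·μ₀ = 0.70771·155.82 + 0.29229·192.35 = 166.497.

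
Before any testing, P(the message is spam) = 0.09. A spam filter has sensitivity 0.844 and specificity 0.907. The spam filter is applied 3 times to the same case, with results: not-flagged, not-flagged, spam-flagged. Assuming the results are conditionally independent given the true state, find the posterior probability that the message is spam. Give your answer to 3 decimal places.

Posterior P(H) ≈ 0.026

Let H be the event that the message is spam; start with P(H) = 0.09. P('spam-flagged'|H) = 0.844, P('spam-flagged'|¬H) = 0.093.
Update on result 1 ('not-flagged'): P(H) ← 0.156·0.0900 / (0.156·0.0900 + 0.907·0.9100) = 0.014040/0.83941 = 0.0167.
Update on result 2 ('not-flagged'): P(H) ← 0.156·0.0167 / (0.156·0.0167 + 0.907·0.9833) = 0.0026093/0.89444 = 0.0029.
Update on result 3 ('spam-flagged'): P(H) ← 0.844·0.0029 / (0.844·0.0029 + 0.093·0.9971) = 0.0024621/0.095191 = 0.0259.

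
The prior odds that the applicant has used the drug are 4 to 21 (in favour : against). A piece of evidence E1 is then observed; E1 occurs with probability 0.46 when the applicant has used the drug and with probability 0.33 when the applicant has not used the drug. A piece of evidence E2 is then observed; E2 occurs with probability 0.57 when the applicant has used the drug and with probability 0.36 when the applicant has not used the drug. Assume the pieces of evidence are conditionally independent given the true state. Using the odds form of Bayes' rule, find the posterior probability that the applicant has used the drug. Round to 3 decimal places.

Prior odds = 4/21 = 0.19048. In log-odds, ln(0.19048) = -1.6582.
Add log likelihood ratios: ln(1.3939) + ln(1.5833) = 0.79167.
Posterior log-odds = -0.86656, so posterior odds = exp(-0.86656) = 0.42039. Converting, P(H|E) = 0.42039/1.4204 = 0.296.

Posterior probability ≈ 0.296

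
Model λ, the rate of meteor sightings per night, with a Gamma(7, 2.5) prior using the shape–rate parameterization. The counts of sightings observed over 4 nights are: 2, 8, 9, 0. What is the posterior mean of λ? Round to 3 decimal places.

Posterior mean ≈ 4.000

The Poisson likelihood adds the total count to the shape and the number of exposure periods to the rate. Here ∑xᵢ = 19 and n = 4, so shape 7→26 and rate 2.5→6.5.
E[λ | data] = 26/6.5 = 4.000.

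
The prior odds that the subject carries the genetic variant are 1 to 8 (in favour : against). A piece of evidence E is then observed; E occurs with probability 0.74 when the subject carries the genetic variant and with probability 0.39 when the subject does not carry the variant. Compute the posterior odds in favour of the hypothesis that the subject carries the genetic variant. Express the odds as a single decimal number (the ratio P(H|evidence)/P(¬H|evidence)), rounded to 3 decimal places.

Posterior odds ≈ 0.237

Prior odds = 1/8 = 0.12500. In log-odds, ln(0.12500) = -2.0794.
Add log likelihood ratio: ln(1.8974) = 0.64050.
Posterior log-odds = -1.4389, so posterior odds = exp(-1.4389) = 0.23718.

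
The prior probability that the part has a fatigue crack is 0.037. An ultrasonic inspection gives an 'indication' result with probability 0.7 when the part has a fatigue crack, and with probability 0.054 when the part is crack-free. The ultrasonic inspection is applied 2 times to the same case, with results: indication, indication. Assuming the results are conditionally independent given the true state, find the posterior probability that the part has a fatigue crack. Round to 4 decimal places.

With H the event that the part has a fatigue crack, the joint likelihood of the observed sequence is P(data|H) = 0.7·0.7 = 0.49000 and P(data|¬H) = 0.054·0.054 = 0.0029160.
Bayes: P(H|data) = 0.037·0.49000 / (0.037·0.49000 + 0.963·0.0029160) = 0.018130/0.020938 = 0.8659.

Posterior P(H) ≈ 0.8659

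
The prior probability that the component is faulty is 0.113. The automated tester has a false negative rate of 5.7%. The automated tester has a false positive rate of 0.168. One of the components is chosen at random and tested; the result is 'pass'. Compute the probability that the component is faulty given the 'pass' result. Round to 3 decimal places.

P(H | E) ≈ 0.009

Write H for 'the component is faulty'. Prior odds H:¬H = 0.113/0.887 = 0.12740. For the 'pass' outcome, the likelihood ratio is 0.057/0.832 = 0.068510.
Posterior odds = 0.12740 × 0.068510 = 0.0087278, so P(H|E) = 0.0087278/(1+0.0087278) = 0.009.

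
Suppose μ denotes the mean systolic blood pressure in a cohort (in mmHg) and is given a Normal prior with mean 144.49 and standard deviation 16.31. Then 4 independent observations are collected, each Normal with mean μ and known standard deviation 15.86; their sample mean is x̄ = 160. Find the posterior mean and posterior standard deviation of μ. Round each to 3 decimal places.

Prior precision 1/τ₀² = 1/16.31² = 0.00375917; data precision n/σ² = 4/15.86² = 0.0159021.
Posterior precision = 0.00375917 + 0.0159021 = 0.0196612, giving posterior SD = 1/√0.0196612 = 7.132.
Posterior mean = (0.00375917·144.49 + 0.0159021·160) / 0.0196612 = 157.035.

Posterior mean ≈ 157.035; posterior SD ≈ 7.132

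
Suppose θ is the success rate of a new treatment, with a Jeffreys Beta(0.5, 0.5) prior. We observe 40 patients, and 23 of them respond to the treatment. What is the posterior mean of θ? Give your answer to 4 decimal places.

The binomial likelihood is conjugate to the Beta prior: with 23 successes and 17 failures, the posterior is Beta(0.5+23, 0.5+17) = Beta(23.5, 17.5).
Posterior mean = α/(α+β) = 23.5/41 = 0.5732.

Posterior mean ≈ 0.5732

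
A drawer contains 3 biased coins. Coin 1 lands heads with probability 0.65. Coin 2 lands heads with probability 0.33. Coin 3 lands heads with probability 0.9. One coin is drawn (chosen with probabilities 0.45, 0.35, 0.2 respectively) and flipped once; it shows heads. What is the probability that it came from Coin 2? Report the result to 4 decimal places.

Posterior probability ≈ 0.1964

Tabulate prior·likelihood by source: [1] prior 0.45, lik 0.65, product 0.2925; [2] prior 0.35, lik 0.33, product 0.1155; [3] prior 0.2, lik 0.9, product 0.1800.
Normalizing constant = 0.58800; the posterior for Coin 2 is its product over the sum, 0.1155/0.58800 = 0.1964.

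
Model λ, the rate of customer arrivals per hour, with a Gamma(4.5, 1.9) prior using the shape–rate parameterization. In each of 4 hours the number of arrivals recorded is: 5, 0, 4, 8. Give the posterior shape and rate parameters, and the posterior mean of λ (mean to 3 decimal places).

Total count ∑xᵢ = 17 over n = 4 hours.
Gamma is conjugate to the Poisson likelihood: posterior is Gamma(shape = 4.5+17 = 21.5, rate = 1.9+4 = 5.9).
E[λ | data] = 21.5/5.9 = 3.644.

Posterior: Gamma(shape=21.5, rate=5.9); mean ≈ 3.644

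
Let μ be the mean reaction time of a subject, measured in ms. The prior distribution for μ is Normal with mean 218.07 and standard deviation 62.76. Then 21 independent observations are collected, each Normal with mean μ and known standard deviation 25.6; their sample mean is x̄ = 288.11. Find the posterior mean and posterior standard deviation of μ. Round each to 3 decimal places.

Prior precision 1/τ₀² = 1/62.76² = 0.00025388; data precision n/σ² = 21/25.6² = 0.0320435.
Posterior precision = 0.00025388 + 0.0320435 = 0.0322973, giving posterior SD = 1/√0.0322973 = 5.564.
Posterior mean = (0.00025388·218.07 + 0.0320435·288.11) / 0.0322973 = 287.559.

Posterior mean ≈ 287.559; posterior SD ≈ 5.564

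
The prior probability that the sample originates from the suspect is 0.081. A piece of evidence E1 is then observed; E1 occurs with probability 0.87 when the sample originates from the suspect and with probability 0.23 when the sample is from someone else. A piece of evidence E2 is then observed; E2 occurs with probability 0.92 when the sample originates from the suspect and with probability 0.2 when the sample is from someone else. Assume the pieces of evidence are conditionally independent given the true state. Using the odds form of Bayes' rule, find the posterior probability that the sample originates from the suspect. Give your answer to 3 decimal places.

Posterior probability ≈ 0.605

Prior odds = 0.081/(1−0.081) = 0.088139. In log-odds, ln(0.088139) = -2.4288.
Add log likelihood ratios: ln(3.7826) + ln(4.6000) = 2.8565.
Posterior log-odds = 0.42763, so posterior odds = exp(0.42763) = 1.5336. Converting, P(H|E) = 1.5336/2.5336 = 0.605.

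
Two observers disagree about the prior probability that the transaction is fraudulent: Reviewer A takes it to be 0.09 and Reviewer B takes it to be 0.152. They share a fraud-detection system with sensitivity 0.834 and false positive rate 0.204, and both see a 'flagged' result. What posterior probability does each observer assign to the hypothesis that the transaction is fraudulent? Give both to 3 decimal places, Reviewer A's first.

The likelihood ratio for a 'flagged' result is 0.834/0.204 = 4.0882.
Reviewer A: prior odds 0.09/0.91 = 0.098901; posterior odds 0.40433; posterior probability 0.288.
Reviewer B: prior odds 0.152/0.848 = 0.17925; posterior odds 0.73280; posterior probability 0.423.

Reviewer A: 0.288; Reviewer B: 0.423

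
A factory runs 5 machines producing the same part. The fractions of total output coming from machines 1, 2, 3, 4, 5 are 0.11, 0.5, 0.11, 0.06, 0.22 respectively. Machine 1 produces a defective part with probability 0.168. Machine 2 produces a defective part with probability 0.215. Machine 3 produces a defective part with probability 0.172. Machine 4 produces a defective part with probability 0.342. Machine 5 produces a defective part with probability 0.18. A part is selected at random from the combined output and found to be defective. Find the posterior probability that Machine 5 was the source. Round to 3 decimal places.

Posterior probability ≈ 0.193

P(defective|M1) = 0.168; P(defective|M2) = 0.215; P(defective|M3) = 0.172; P(defective|M4) = 0.342; P(defective|M5) = 0.18.
Prior × likelihood for each source: 0.11·0.168=0.01848, 0.5·0.215=0.1075, 0.11·0.172=0.01892, 0.06·0.342=0.02052, 0.22·0.18=0.03960. Summing gives P(defective) = 0.20502.
P(Machine 5 | defective) = 0.03960 / 0.20502 = 0.193.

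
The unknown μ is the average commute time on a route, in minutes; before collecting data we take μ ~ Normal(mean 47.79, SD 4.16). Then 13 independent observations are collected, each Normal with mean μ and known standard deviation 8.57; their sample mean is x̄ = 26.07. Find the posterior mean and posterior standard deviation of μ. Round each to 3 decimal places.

Posterior mean ≈ 31.416; posterior SD ≈ 2.064

With known σ, the Normal prior is conjugate. Weight on the data is w = (n/σ²)/(n/σ² + 1/τ₀²) = 0.177003/(0.177003+0.0577848) = 0.75389.
Posterior mean = w·x̄ + (1−w)·μ₀ = 0.75389·26.07 + 0.24611·47.79 = 31.416. Posterior variance = 1/(0.177003+0.0577848) = 4.25916, so SD = 2.064.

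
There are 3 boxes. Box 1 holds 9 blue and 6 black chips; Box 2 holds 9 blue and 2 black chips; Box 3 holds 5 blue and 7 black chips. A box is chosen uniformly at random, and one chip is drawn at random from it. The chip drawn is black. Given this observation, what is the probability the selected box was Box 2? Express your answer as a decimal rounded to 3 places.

Posterior probability ≈ 0.156

Tabulate prior·likelihood by source: [1] prior 0.333333, lik 0.4, product 0.1333; [2] prior 0.333333, lik 0.1818, product 0.06061; [3] prior 0.333333, lik 0.5833, product 0.1944.
Normalizing constant = 0.38838; the posterior for Box 2 is its product over the sum, 0.06061/0.38838 = 0.156.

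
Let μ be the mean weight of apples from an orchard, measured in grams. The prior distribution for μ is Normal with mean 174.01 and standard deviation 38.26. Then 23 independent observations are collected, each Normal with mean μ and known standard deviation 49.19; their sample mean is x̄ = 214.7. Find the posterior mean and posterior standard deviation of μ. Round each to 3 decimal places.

Posterior mean ≈ 211.972; posterior SD ≈ 9.907

Prior precision 1/τ₀² = 1/38.26² = 0.00068314; data precision n/σ² = 23/49.19² = 0.00950548.
Posterior precision = 0.00068314 + 0.00950548 = 0.0101886, giving posterior SD = 1/√0.0101886 = 9.907.
Posterior mean = (0.00068314·174.01 + 0.00950548·214.7) / 0.0101886 = 211.972.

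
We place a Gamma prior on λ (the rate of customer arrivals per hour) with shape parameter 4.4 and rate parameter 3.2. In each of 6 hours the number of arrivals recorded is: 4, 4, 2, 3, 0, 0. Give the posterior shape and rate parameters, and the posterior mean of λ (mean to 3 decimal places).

Total count ∑xᵢ = 13 over n = 6 hours.
Gamma is conjugate to the Poisson likelihood: posterior is Gamma(shape = 4.4+13 = 17.4, rate = 3.2+6 = 9.2).
E[λ | data] = 17.4/9.2 = 1.891.

Posterior: Gamma(shape=17.4, rate=9.2); mean ≈ 1.891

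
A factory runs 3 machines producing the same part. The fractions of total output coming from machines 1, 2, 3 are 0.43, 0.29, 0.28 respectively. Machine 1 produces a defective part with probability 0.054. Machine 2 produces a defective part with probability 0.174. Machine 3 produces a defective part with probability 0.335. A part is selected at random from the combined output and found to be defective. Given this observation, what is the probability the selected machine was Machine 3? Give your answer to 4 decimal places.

Posterior probability ≈ 0.5601

Tabulate prior·likelihood by source: [1] prior 0.43, lik 0.054, product 0.02322; [2] prior 0.29, lik 0.174, product 0.05046; [3] prior 0.28, lik 0.335, product 0.09380.
Normalizing constant = 0.16748; the posterior for Machine 3 is its product over the sum, 0.09380/0.16748 = 0.5601.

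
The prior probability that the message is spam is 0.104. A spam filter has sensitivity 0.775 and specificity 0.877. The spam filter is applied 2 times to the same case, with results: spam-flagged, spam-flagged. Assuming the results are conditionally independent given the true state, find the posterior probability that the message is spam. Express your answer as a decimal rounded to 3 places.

Posterior P(H) ≈ 0.822

Let H be the event that the message is spam; start with P(H) = 0.104. P('spam-flagged'|H) = 0.775, P('spam-flagged'|¬H) = 0.123.
Update on result 1 ('spam-flagged'): P(H) ← 0.775·0.1040 / (0.775·0.1040 + 0.123·0.8960) = 0.080600/0.19081 = 0.4224.
Update on result 2 ('spam-flagged'): P(H) ← 0.775·0.4224 / (0.775·0.4224 + 0.123·0.5776) = 0.32737/0.39841 = 0.8217.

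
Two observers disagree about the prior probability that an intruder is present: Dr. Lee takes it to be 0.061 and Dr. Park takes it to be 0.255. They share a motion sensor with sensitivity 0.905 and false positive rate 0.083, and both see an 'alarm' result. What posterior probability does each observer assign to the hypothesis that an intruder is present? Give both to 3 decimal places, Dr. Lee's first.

Dr. Lee: 0.415; Dr. Park: 0.789

The likelihood ratio for an 'alarm' result is 0.905/0.083 = 10.904.
Dr. Lee: prior odds 0.061/0.939 = 0.064963; posterior odds 0.70833; posterior probability 0.415.
Dr. Park: prior odds 0.255/0.745 = 0.34228; posterior odds 3.7321; posterior probability 0.789.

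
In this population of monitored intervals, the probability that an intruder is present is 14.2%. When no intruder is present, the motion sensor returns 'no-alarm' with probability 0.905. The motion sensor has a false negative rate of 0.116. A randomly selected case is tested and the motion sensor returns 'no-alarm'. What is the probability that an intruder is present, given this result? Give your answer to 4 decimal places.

Let H be the event that an intruder is present. P(H) = 0.142, so P(¬H) = 0.858. With E the 'no-alarm' result, P(E|H) = 0.116 and P(E|¬H) = 0.905.
P(E) = 0.116·0.142 + 0.905·0.858 = 0.016472 + 0.77649 = 0.79296.
By Bayes' theorem, P(H|E) = 0.016472 / 0.79296 = 0.0208.

P(H | E) ≈ 0.0208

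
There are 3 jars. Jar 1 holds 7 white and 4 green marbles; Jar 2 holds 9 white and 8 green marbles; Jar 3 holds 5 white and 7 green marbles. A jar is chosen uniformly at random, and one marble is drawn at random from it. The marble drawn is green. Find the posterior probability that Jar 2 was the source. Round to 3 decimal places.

Posterior probability ≈ 0.332

Tabulate prior·likelihood by source: [1] prior 0.333333, lik 0.3636, product 0.1212; [2] prior 0.333333, lik 0.4706, product 0.1569; [3] prior 0.333333, lik 0.5833, product 0.1944.
Normalizing constant = 0.47252; the posterior for Jar 2 is its product over the sum, 0.1569/0.47252 = 0.332.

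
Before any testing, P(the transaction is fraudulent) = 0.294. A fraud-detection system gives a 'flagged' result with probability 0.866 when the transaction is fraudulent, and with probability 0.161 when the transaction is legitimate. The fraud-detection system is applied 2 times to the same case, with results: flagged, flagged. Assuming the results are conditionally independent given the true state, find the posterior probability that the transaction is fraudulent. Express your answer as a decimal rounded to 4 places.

Posterior P(H) ≈ 0.9234

Let H be the event that the transaction is fraudulent; start with P(H) = 0.294. P('flagged'|H) = 0.866, P('flagged'|¬H) = 0.161.
Update on result 1 ('flagged'): P(H) ← 0.866·0.2940 / (0.866·0.2940 + 0.161·0.7060) = 0.25460/0.36827 = 0.6914.
Update on result 2 ('flagged'): P(H) ← 0.866·0.6914 / (0.866·0.6914 + 0.161·0.3086) = 0.59871/0.64840 = 0.9234.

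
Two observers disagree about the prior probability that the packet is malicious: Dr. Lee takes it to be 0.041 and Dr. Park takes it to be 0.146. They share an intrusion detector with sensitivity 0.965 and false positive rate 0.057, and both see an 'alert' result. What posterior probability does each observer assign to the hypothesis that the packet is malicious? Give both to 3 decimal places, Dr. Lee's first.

P('+'|H) = 0.965, P('+'|¬H) = 0.057.
Dr. Lee: numerator 0.965·0.041 = 0.039565; evidence = 0.039565+0.057·0.959 = 0.094228; posterior = 0.420.
Dr. Park: numerator 0.965·0.146 = 0.14089; evidence = 0.14089+0.057·0.854 = 0.18957; posterior = 0.743.

Dr. Lee: 0.420; Dr. Park: 0.743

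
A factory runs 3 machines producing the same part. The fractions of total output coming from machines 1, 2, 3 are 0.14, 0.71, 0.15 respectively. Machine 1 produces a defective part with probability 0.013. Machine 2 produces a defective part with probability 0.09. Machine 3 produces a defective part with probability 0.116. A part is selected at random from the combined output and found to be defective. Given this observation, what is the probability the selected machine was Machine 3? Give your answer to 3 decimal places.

P(defective|M1) = 0.013; P(defective|M2) = 0.09; P(defective|M3) = 0.116.
Prior × likelihood for each source: 0.14·0.013=0.001820, 0.71·0.09=0.06390, 0.15·0.116=0.01740. Summing gives P(defective) = 0.083120.
P(Machine 3 | defective) = 0.01740 / 0.083120 = 0.209.

Posterior probability ≈ 0.209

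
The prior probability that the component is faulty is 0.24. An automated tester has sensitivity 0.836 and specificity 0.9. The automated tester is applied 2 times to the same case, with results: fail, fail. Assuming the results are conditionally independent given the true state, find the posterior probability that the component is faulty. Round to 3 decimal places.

Posterior P(H) ≈ 0.957

Let H be the event that the component is faulty; start with P(H) = 0.24. P('fail'|H) = 0.836, P('fail'|¬H) = 0.1.
Update on result 1 ('fail'): P(H) ← 0.836·0.2400 / (0.836·0.2400 + 0.1·0.7600) = 0.20064/0.27664 = 0.7253.
Update on result 2 ('fail'): P(H) ← 0.836·0.7253 / (0.836·0.7253 + 0.1·0.2747) = 0.60633/0.63380 = 0.9567.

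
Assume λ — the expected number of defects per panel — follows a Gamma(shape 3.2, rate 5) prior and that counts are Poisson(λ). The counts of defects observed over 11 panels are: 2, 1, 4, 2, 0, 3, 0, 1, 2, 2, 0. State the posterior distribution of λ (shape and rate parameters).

The Poisson likelihood adds the total count to the shape and the number of exposure periods to the rate. Here ∑xᵢ = 17 and n = 11, so shape 3.2→20.2 and rate 5→16.

Posterior: Gamma(shape=20.2, rate=16)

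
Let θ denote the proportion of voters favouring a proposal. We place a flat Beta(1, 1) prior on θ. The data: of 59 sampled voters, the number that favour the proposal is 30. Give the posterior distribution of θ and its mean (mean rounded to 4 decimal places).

The binomial likelihood is conjugate to the Beta prior: with 30 successes and 29 failures, the posterior is Beta(1+30, 1+29) = Beta(31, 30).
Posterior mean = α/(α+β) = 31/61 = 0.5082.

Posterior: Beta(31, 30); mean ≈ 0.5082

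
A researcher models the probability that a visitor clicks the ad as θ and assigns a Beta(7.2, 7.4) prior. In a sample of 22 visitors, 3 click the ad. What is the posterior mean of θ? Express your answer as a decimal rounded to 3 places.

Observing 3 successes and 19 failures updates Beta(7.2, 7.4) by adding the success and failure counts to the two shape parameters: α = 7.2+3 = 10.2, β = 7.4+19 = 26.4.
Posterior mean = α/(α+β) = 10.2/36.6 = 0.279.

Posterior mean ≈ 0.279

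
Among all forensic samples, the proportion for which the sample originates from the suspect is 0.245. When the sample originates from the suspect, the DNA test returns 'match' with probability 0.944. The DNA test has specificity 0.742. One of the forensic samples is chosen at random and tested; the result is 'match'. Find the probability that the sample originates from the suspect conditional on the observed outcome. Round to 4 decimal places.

P(H | E) ≈ 0.5428

Let H be the event that the sample originates from the suspect. P(H) = 0.245, so P(¬H) = 0.755. With E the 'match' result, P(E|H) = 0.944 and P(E|¬H) = 0.258.
P(E) = 0.944·0.245 + 0.258·0.755 = 0.23128 + 0.19479 = 0.42607.
By Bayes' theorem, P(H|E) = 0.23128 / 0.42607 = 0.5428.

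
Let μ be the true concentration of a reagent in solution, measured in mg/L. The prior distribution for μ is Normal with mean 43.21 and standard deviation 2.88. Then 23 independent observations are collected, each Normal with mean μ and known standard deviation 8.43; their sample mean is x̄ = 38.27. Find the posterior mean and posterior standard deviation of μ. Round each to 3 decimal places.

Posterior mean ≈ 39.611; posterior SD ≈ 1.500

Prior precision 1/τ₀² = 1/2.88² = 0.120563; data precision n/σ² = 23/8.43² = 0.323648.
Posterior precision = 0.120563 + 0.323648 = 0.444211, giving posterior SD = 1/√0.444211 = 1.500.
Posterior mean = (0.120563·43.21 + 0.323648·38.27) / 0.444211 = 39.611.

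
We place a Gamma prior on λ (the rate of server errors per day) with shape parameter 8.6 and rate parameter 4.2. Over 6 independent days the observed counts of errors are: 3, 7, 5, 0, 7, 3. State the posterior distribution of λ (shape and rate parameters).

Posterior: Gamma(shape=33.6, rate=10.2)

Total count ∑xᵢ = 25 over n = 6 days.
Gamma is conjugate to the Poisson likelihood: posterior is Gamma(shape = 8.6+25 = 33.6, rate = 4.2+6 = 10.2).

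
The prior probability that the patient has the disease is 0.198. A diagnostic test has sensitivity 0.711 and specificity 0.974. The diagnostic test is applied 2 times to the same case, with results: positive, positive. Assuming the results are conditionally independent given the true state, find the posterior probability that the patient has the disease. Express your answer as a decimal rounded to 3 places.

Posterior P(H) ≈ 0.995

With H the event that the patient has the disease, the joint likelihood of the observed sequence is P(data|H) = 0.711·0.711 = 0.50552 and P(data|¬H) = 0.026·0.026 = 0.00067600.
Bayes: P(H|data) = 0.198·0.50552 / (0.198·0.50552 + 0.802·0.00067600) = 0.10009/0.10064 = 0.9946.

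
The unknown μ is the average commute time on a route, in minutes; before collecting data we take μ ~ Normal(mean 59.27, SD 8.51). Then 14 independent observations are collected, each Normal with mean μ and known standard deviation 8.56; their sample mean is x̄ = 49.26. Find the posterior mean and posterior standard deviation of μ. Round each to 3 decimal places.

Posterior mean ≈ 49.935; posterior SD ≈ 2.209

Prior precision 1/τ₀² = 1/8.51² = 0.0138083; data precision n/σ² = 14/8.56² = 0.191065.
Posterior precision = 0.0138083 + 0.191065 = 0.204873, giving posterior SD = 1/√0.204873 = 2.209.
Posterior mean = (0.0138083·59.27 + 0.191065·49.26) / 0.204873 = 49.935.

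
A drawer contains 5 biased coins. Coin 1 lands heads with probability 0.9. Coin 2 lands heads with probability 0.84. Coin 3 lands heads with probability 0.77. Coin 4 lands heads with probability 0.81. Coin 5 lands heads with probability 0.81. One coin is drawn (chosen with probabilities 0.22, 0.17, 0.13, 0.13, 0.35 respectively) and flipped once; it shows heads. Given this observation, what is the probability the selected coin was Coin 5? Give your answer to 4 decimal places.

Posterior probability ≈ 0.3417

P(heads|C1) = 0.9; P(heads|C2) = 0.84; P(heads|C3) = 0.77; P(heads|C4) = 0.81; P(heads|C5) = 0.81.
Prior × likelihood for each source: 0.22·0.9=0.1980, 0.17·0.84=0.1428, 0.13·0.77=0.1001, 0.13·0.81=0.1053, 0.35·0.81=0.2835. Summing gives P(heads) = 0.82970.
P(Coin 5 | heads) = 0.2835 / 0.82970 = 0.3417.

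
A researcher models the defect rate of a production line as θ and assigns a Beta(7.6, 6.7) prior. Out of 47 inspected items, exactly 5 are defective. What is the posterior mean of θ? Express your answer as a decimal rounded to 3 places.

Posterior mean ≈ 0.206

The binomial likelihood is conjugate to the Beta prior: with 5 successes and 42 failures, the posterior is Beta(7.6+5, 6.7+42) = Beta(12.6, 48.7).
Posterior mean = α/(α+β) = 12.6/61.3 = 0.206.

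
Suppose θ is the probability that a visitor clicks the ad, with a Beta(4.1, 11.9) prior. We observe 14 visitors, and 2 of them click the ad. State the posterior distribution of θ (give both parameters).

Observing 2 successes and 12 failures updates Beta(4.1, 11.9) by adding the success and failure counts to the two shape parameters: α = 4.1+2 = 6.1, β = 11.9+12 = 23.9.

Posterior: Beta(6.1, 23.9)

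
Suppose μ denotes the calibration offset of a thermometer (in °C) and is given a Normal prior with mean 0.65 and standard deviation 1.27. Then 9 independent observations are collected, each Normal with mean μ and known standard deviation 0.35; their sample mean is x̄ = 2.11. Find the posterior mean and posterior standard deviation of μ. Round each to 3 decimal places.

Posterior mean ≈ 2.098; posterior SD ≈ 0.116

Prior precision 1/τ₀² = 1/1.27² = 0.620001; data precision n/σ² = 9/0.35² = 73.4694.
Posterior precision = 0.620001 + 73.4694 = 74.0894, giving posterior SD = 1/√74.0894 = 0.116.
Posterior mean = (0.620001·0.65 + 73.4694·2.11) / 74.0894 = 2.098.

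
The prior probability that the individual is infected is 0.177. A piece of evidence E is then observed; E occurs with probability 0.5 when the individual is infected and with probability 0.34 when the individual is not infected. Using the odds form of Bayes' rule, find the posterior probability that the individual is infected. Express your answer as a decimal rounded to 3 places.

Posterior probability ≈ 0.240

Prior odds = 0.177/(1−0.177) = 0.21507. In log-odds, ln(0.21507) = -1.5368.
Add log likelihood ratio: ln(1.4706) = 0.38566.
Posterior log-odds = -1.1511, so posterior odds = exp(-1.1511) = 0.31627. Converting, P(H|E) = 0.31627/1.3163 = 0.240.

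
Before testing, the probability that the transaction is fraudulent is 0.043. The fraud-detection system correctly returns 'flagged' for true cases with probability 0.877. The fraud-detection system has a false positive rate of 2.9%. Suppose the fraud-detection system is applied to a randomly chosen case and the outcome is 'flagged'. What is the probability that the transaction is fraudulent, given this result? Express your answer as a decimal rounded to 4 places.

Let H be the event that the transaction is fraudulent. P(H) = 0.043, so P(¬H) = 0.957. With E the 'flagged' result, P(E|H) = 0.877 and P(E|¬H) = 0.029.
P(E) = 0.877·0.043 + 0.029·0.957 = 0.037711 + 0.027753 = 0.065464.
By Bayes' theorem, P(H|E) = 0.037711 / 0.065464 = 0.5761.

P(H | E) ≈ 0.5761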